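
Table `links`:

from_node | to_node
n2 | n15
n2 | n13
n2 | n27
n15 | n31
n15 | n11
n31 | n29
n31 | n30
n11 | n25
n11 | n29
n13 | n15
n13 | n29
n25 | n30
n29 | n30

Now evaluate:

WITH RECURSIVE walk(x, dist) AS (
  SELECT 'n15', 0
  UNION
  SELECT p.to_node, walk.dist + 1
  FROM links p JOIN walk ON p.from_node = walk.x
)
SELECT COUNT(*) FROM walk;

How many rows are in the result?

7

Base: (n15, dist=0).
Iteration 1: edges from {n15} -> (n11, dist=1), (n31, dist=1).
Iteration 2: edges from {n11,n31} -> (n25, dist=2), (n29, dist=2), (n30, dist=2). [UNION drops 1 duplicate row(s)]
Iteration 3: edges from {n25,n29,n30} -> (n30, dist=3). [UNION drops 1 duplicate row(s)]
Iteration 4: no outgoing edges from {n30}; recursion stops.
Total rows emitted: 7.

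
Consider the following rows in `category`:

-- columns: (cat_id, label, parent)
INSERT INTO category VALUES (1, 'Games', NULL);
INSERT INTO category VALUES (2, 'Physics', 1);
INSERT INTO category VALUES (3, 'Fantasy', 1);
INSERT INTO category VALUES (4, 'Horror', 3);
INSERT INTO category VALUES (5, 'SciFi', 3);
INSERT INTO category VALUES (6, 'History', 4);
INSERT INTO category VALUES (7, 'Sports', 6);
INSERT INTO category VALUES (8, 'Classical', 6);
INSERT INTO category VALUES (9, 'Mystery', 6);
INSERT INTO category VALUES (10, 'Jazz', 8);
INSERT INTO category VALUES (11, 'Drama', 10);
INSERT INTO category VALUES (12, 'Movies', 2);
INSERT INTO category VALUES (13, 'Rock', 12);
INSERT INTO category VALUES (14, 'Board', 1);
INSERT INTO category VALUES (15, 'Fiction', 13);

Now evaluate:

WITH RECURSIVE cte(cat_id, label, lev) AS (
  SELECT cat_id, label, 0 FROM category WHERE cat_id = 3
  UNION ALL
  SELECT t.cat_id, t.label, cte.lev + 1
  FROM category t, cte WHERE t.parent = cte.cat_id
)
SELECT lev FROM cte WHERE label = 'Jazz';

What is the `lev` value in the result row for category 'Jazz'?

4

Base: cat_id=3 (Fantasy) at lev 0.
Iteration 1: rows with parent in {3} -> Horror (id 4, lev 1), SciFi (id 5, lev 1).
Iteration 2: rows with parent in {4,5} -> History (id 6, lev 2).
Iteration 3: rows with parent in {6} -> Sports (id 7, lev 3), Classical (id 8, lev 3), Mystery (id 9, lev 3).
Iteration 4: rows with parent in {7,8,9} -> Jazz (id 10, lev 4).
Iteration 5: rows with parent in {10} -> Drama (id 11, lev 5).
Iteration 6: no rows with parent in {11}; recursion stops.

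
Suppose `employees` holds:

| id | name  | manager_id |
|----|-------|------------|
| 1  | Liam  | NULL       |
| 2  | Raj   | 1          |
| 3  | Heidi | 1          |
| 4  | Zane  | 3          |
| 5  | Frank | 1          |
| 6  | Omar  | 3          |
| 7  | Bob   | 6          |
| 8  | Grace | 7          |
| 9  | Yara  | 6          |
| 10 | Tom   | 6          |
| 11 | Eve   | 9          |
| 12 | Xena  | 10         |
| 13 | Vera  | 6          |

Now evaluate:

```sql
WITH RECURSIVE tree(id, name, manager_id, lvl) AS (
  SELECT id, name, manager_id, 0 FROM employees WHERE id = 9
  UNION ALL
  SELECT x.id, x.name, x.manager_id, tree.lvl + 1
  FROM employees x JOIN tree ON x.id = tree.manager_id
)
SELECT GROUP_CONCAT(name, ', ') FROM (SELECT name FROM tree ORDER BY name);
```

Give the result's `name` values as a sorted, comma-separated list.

Heidi, Liam, Omar, Yara

Base: id=9 (Yara), manager_id=6, lvl 0.
Iteration 1: join on id=6 -> Omar (id 6, manager_id=3, lvl 1).
Iteration 2: join on id=3 -> Heidi (id 3, manager_id=1, lvl 2).
Iteration 3: join on id=1 -> Liam (id 1, manager_id=NULL, lvl 3).
Iteration 4: manager_id is NULL; no match; recursion stops.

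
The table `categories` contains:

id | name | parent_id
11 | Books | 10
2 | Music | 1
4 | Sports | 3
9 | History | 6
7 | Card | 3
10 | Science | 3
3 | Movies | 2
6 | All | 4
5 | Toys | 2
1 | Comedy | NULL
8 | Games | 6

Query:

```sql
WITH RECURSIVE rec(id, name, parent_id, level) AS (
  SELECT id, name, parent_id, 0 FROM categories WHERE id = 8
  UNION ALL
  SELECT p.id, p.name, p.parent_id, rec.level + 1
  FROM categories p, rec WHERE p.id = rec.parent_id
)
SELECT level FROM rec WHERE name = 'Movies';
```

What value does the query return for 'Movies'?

Base: id=8 (Games), parent_id=6, level 0.
Iteration 1: join on id=6 -> All (id 6, parent_id=4, level 1).
Iteration 2: join on id=4 -> Sports (id 4, parent_id=3, level 2).
Iteration 3: join on id=3 -> Movies (id 3, parent_id=2, level 3).
Iteration 4: join on id=2 -> Music (id 2, parent_id=1, level 4).
Iteration 5: join on id=1 -> Comedy (id 1, parent_id=NULL, level 5).
Iteration 6: parent_id is NULL; no match; recursion stops.

3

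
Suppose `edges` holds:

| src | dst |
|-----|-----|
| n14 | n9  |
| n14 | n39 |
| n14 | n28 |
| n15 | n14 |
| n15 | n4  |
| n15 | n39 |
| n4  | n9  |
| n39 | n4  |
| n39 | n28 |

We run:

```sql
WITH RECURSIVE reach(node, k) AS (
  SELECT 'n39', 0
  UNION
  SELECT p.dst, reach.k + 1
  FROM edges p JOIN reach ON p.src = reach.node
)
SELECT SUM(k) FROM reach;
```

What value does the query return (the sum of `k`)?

Base: (n39, k=0).
Iteration 1: edges from {n39} -> (n28, k=1), (n4, k=1).
Iteration 2: edges from {n28,n4} -> (n9, k=2).
Iteration 3: no outgoing edges from {n9}; recursion stops.
SUM(k) = 0 + 1 + 1 + 2 = 4.

4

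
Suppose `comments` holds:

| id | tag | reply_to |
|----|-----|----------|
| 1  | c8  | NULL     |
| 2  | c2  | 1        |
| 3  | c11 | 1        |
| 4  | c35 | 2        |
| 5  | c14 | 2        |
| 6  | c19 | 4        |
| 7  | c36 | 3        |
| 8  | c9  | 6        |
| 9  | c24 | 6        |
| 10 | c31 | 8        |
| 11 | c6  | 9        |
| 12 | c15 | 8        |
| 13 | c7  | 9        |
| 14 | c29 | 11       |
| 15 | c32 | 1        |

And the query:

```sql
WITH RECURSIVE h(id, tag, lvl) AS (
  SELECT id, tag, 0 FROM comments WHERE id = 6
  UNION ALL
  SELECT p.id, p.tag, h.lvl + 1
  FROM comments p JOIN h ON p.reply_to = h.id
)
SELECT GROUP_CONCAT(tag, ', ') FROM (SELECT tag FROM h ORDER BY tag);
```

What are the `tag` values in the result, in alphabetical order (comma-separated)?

Base: id=6 (c19) at lvl 0.
Iteration 1: rows with reply_to in {6} -> c9 (id 8, lvl 1), c24 (id 9, lvl 1).
Iteration 2: rows with reply_to in {8,9} -> c31 (id 10, lvl 2), c6 (id 11, lvl 2), c15 (id 12, lvl 2), c7 (id 13, lvl 2).
Iteration 3: rows with reply_to in {10,11,12,13} -> c29 (id 14, lvl 3).
Iteration 4: no rows with reply_to in {14}; recursion stops.

c15, c19, c24, c29, c31, c6, c7, c9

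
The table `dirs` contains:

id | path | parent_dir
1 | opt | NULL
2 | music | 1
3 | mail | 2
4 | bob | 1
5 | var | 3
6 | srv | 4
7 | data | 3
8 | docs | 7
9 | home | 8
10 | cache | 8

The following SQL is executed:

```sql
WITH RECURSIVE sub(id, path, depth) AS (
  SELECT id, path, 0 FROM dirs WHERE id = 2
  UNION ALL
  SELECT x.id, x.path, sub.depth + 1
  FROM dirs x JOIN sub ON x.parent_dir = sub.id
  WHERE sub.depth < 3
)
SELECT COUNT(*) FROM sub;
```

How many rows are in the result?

Base: id=2 (music) at depth 0.
Iteration 1: rows with parent_dir in {2} -> mail (id 3, depth 1).
Iteration 2: rows with parent_dir in {3} -> var (id 5, depth 2), data (id 7, depth 2).
Iteration 3: rows with parent_dir in {5,7} -> docs (id 8, depth 3).
Iteration 4: depth < 3 fails for all current rows; recursion stops.
Total rows emitted: 5.

5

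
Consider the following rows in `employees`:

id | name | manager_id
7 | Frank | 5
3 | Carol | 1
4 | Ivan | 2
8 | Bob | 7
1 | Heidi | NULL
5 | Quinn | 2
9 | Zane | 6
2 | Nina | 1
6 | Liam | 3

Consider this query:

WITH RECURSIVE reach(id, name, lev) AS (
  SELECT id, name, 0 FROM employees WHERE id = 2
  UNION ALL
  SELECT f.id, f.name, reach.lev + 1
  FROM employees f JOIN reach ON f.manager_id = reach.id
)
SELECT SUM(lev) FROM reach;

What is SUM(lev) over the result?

7

Base: id=2 (Nina) at lev 0.
Iteration 1: rows with manager_id in {2} -> Ivan (id 4, lev 1), Quinn (id 5, lev 1).
Iteration 2: rows with manager_id in {4,5} -> Frank (id 7, lev 2).
Iteration 3: rows with manager_id in {7} -> Bob (id 8, lev 3).
Iteration 4: no rows with manager_id in {8}; recursion stops.
SUM(lev) = 0 + 1 + 1 + 2 + 3 = 7.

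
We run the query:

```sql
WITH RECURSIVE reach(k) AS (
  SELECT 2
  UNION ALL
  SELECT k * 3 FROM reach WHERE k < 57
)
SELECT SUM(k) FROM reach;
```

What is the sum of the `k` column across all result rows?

242

Base: k=2.
Iteration 1: 2 < 57 holds -> k = 2 * 3 = 6.
Iteration 2: 6 < 57 holds -> k = 6 * 3 = 18.
Iteration 3: 18 < 57 holds -> k = 18 * 3 = 54.
Iteration 4: 54 < 57 holds -> k = 54 * 3 = 162.
Iteration 5: 162 < 57 fails; recursion stops.
SUM(k) = 2 + 6 + 18 + 54 + 162 = 242.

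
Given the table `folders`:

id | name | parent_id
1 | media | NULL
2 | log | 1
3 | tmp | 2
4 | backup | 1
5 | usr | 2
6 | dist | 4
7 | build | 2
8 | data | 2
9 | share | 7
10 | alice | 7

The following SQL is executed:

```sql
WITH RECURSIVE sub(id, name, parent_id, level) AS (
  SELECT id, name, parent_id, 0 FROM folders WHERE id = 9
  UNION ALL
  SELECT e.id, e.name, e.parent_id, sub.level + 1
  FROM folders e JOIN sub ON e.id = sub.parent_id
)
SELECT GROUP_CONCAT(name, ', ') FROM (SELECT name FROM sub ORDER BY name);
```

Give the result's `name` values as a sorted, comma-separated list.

build, log, media, share

Base: id=9 (share), parent_id=7, level 0.
Iteration 1: join on id=7 -> build (id 7, parent_id=2, level 1).
Iteration 2: join on id=2 -> log (id 2, parent_id=1, level 2).
Iteration 3: join on id=1 -> media (id 1, parent_id=NULL, level 3).
Iteration 4: parent_id is NULL; no match; recursion stops.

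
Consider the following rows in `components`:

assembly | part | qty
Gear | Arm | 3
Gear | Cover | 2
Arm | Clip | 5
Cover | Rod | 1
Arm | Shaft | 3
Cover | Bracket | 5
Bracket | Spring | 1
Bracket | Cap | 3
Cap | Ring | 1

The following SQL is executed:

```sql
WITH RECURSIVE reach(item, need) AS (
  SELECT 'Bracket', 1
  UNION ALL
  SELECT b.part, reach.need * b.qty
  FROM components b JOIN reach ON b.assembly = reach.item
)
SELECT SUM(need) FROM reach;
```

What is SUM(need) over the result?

Base: (Bracket, need=1).
Iteration 1: components of {Bracket} -> Cap = 1*3 = 3, Spring = 1*1 = 1.
Iteration 2: components of {Cap,Spring} -> Ring = 3*1 = 3.
Iteration 3: no further components; recursion stops.
SUM(need) = 1 + 1 + 3 + 3 = 8.

8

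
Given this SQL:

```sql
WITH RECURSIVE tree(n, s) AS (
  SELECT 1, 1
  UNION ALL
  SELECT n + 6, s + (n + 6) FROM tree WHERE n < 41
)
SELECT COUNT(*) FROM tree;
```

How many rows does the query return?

Base: n=1, s=1.
Iteration 1: 1 < 41 holds -> n = 1 + 6 = 7, s = 1 + 7 = 8.
Iteration 2: 7 < 41 holds -> n = 7 + 6 = 13, s = 8 + 13 = 21.
Iteration 3: 13 < 41 holds -> n = 13 + 6 = 19, s = 21 + 19 = 40.
Iteration 4: 19 < 41 holds -> n = 19 + 6 = 25, s = 40 + 25 = 65.
Iteration 5: 25 < 41 holds -> n = 25 + 6 = 31, s = 65 + 31 = 96.
Iteration 6: 31 < 41 holds -> n = 31 + 6 = 37, s = 96 + 37 = 133.
Iteration 7: 37 < 41 holds -> n = 37 + 6 = 43, s = 133 + 43 = 176.
Iteration 8: 43 < 41 fails; recursion stops.
Total rows emitted: 8.

8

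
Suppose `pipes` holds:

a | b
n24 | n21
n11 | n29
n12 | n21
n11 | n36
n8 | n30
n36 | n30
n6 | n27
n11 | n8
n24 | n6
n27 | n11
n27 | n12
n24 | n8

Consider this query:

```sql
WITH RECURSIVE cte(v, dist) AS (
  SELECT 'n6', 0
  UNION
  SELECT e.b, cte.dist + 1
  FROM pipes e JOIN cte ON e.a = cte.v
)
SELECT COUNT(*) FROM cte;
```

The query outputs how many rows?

9

Base: (n6, dist=0).
Iteration 1: edges from {n6} -> (n27, dist=1).
Iteration 2: edges from {n27} -> (n11, dist=2), (n12, dist=2).
Iteration 3: edges from {n11,n12} -> (n21, dist=3), (n29, dist=3), (n36, dist=3), (n8, dist=3).
Iteration 4: edges from {n21,n29,n36,n8} -> (n30, dist=4). [UNION drops 1 duplicate row(s)]
Iteration 5: no outgoing edges from {n30}; recursion stops.
Total rows emitted: 9.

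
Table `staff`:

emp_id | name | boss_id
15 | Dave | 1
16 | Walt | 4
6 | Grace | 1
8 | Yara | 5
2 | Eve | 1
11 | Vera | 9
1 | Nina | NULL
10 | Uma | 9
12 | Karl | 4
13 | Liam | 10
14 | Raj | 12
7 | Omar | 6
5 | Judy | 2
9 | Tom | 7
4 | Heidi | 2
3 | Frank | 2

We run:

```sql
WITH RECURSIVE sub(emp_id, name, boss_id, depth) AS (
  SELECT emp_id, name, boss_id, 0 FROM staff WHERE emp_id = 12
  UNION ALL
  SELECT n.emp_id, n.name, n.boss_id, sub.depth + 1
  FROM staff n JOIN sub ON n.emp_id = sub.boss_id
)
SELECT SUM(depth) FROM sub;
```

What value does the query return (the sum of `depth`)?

6

Base: emp_id=12 (Karl), boss_id=4, depth 0.
Iteration 1: join on emp_id=4 -> Heidi (id 4, boss_id=2, depth 1).
Iteration 2: join on emp_id=2 -> Eve (id 2, boss_id=1, depth 2).
Iteration 3: join on emp_id=1 -> Nina (id 1, boss_id=NULL, depth 3).
Iteration 4: boss_id is NULL; no match; recursion stops.
SUM(depth) = 0 + 1 + 2 + 3 = 6.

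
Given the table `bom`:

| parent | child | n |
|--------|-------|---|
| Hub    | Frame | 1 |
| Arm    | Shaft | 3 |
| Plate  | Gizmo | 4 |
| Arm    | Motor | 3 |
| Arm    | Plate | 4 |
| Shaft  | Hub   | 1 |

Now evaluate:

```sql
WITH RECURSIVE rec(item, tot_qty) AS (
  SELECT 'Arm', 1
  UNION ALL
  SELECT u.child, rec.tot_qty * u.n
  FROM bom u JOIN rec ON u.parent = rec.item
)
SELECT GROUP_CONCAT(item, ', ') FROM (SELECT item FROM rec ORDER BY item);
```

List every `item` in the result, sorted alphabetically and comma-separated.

Arm, Frame, Gizmo, Hub, Motor, Plate, Shaft

Base: (Arm, tot_qty=1).
Iteration 1: components of {Arm} -> Motor = 1*3 = 3, Plate = 1*4 = 4, Shaft = 1*3 = 3.
Iteration 2: components of {Motor,Plate,Shaft} -> Gizmo = 4*4 = 16, Hub = 3*1 = 3.
Iteration 3: components of {Gizmo,Hub} -> Frame = 3*1 = 3.
Iteration 4: no further components; recursion stops.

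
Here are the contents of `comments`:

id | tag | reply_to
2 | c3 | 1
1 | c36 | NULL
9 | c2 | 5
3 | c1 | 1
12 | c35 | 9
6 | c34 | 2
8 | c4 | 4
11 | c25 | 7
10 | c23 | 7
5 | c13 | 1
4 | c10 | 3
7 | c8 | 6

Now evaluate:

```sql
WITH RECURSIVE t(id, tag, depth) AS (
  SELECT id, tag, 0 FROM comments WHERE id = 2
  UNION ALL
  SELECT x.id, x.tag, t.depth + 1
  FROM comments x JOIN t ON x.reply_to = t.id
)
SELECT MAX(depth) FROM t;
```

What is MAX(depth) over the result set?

Base: id=2 (c3) at depth 0.
Iteration 1: rows with reply_to in {2} -> c34 (id 6, depth 1).
Iteration 2: rows with reply_to in {6} -> c8 (id 7, depth 2).
Iteration 3: rows with reply_to in {7} -> c23 (id 10, depth 3), c25 (id 11, depth 3).
Iteration 4: no rows with reply_to in {10,11}; recursion stops.
depth values: 0, 1, 2, 3, 3; the maximum is 3.

3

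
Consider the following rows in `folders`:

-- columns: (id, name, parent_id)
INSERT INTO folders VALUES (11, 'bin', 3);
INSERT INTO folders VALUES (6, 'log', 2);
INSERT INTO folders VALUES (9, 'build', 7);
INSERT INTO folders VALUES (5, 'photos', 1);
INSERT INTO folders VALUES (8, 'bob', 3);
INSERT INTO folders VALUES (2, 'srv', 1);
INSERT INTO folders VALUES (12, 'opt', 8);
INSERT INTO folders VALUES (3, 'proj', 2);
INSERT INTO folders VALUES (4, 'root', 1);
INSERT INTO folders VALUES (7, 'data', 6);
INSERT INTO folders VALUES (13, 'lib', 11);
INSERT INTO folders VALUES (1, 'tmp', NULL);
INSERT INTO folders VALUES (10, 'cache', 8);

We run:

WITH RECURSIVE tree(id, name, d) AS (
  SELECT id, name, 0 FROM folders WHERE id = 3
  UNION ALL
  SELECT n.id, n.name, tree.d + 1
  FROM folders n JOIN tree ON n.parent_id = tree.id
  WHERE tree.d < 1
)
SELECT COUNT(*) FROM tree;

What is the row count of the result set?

3

Base: id=3 (proj) at d 0.
Iteration 1: rows with parent_id in {3} -> bob (id 8, d 1), bin (id 11, d 1).
Iteration 2: d < 1 fails for all current rows; recursion stops.
Total rows emitted: 3.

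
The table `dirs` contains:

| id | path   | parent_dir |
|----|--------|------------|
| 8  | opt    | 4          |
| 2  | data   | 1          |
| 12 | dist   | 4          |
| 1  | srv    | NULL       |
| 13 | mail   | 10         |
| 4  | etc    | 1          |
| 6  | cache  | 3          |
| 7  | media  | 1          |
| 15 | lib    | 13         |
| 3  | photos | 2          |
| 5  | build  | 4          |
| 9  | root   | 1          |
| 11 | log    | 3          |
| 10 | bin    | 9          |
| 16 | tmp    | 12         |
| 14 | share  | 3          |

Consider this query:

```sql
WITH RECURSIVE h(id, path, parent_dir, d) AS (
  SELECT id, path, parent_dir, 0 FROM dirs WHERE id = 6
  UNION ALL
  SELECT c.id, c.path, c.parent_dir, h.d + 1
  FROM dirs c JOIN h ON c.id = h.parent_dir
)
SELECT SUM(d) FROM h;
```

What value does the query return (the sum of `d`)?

Base: id=6 (cache), parent_dir=3, d 0.
Iteration 1: join on id=3 -> photos (id 3, parent_dir=2, d 1).
Iteration 2: join on id=2 -> data (id 2, parent_dir=1, d 2).
Iteration 3: join on id=1 -> srv (id 1, parent_dir=NULL, d 3).
Iteration 4: parent_dir is NULL; no match; recursion stops.
SUM(d) = 0 + 1 + 2 + 3 = 6.

6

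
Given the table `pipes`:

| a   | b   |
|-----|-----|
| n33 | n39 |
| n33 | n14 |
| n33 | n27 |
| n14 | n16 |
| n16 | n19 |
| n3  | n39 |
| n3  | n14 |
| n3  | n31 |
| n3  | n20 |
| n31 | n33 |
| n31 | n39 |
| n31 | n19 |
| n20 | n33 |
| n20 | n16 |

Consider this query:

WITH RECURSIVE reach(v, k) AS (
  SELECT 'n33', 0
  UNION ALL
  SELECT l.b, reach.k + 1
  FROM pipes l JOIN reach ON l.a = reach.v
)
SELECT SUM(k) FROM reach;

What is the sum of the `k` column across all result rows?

Base: (n33, k=0).
Iteration 1: edges from {n33} -> (n14, k=1), (n27, k=1), (n39, k=1).
Iteration 2: edges from {n14,n27,n39} -> (n16, k=2).
Iteration 3: edges from {n16} -> (n19, k=3).
Iteration 4: no outgoing edges from {n19}; recursion stops.
SUM(k) = 0 + 1 + 1 + 1 + 2 + 3 = 8.

8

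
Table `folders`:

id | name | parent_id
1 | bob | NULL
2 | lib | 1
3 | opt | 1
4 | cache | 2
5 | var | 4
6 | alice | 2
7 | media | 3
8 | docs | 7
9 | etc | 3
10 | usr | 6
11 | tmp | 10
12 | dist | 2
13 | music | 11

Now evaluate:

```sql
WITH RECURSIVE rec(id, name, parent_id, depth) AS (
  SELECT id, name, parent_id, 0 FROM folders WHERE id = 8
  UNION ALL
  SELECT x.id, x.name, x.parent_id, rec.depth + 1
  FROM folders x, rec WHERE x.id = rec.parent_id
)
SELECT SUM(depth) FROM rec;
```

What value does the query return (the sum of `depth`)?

Base: id=8 (docs), parent_id=7, depth 0.
Iteration 1: join on id=7 -> media (id 7, parent_id=3, depth 1).
Iteration 2: join on id=3 -> opt (id 3, parent_id=1, depth 2).
Iteration 3: join on id=1 -> bob (id 1, parent_id=NULL, depth 3).
Iteration 4: parent_id is NULL; no match; recursion stops.
SUM(depth) = 0 + 1 + 2 + 3 = 6.

6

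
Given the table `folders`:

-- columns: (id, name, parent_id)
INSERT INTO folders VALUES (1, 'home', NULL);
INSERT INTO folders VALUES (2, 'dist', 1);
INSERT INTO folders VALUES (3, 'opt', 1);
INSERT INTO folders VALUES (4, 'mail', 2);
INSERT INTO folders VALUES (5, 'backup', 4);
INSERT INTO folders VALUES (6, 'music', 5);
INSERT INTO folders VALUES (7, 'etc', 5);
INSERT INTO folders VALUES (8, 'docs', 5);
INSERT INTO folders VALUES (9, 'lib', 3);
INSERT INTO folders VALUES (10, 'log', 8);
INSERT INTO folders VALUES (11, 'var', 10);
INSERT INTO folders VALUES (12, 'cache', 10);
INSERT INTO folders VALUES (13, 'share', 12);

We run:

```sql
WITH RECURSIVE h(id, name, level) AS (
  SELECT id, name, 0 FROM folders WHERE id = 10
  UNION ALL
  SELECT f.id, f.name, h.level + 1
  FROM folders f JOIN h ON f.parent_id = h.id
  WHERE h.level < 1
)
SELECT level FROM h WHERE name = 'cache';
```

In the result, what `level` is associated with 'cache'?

Base: id=10 (log) at level 0.
Iteration 1: rows with parent_id in {10} -> var (id 11, level 1), cache (id 12, level 1).
Iteration 2: level < 1 fails for all current rows; recursion stops.

1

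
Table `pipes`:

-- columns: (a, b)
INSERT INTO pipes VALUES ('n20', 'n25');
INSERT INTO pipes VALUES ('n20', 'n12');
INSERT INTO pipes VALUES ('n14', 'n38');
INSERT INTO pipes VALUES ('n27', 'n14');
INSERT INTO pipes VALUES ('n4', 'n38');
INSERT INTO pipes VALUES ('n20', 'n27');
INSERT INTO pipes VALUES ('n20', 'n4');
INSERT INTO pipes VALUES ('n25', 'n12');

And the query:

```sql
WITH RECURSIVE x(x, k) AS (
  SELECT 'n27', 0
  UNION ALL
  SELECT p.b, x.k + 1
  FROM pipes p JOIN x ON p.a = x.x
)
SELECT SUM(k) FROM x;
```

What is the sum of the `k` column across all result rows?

3

Base: (n27, k=0).
Iteration 1: edges from {n27} -> (n14, k=1).
Iteration 2: edges from {n14} -> (n38, k=2).
Iteration 3: no outgoing edges from {n38}; recursion stops.
SUM(k) = 0 + 1 + 2 = 3.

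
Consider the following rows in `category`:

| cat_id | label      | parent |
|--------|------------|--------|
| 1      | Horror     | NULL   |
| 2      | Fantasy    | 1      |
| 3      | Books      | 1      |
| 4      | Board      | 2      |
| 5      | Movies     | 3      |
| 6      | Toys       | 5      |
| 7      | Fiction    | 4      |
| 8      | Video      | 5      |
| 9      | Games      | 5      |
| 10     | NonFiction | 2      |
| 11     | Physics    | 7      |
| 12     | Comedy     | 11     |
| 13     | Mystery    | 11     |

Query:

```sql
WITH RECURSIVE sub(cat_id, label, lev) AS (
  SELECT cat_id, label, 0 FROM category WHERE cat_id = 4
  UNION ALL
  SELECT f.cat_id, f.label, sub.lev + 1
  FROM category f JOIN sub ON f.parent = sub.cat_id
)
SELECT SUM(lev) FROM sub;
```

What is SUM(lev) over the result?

Base: cat_id=4 (Board) at lev 0.
Iteration 1: rows with parent in {4} -> Fiction (id 7, lev 1).
Iteration 2: rows with parent in {7} -> Physics (id 11, lev 2).
Iteration 3: rows with parent in {11} -> Comedy (id 12, lev 3), Mystery (id 13, lev 3).
Iteration 4: no rows with parent in {12,13}; recursion stops.
SUM(lev) = 0 + 1 + 2 + 3 + 3 = 9.

9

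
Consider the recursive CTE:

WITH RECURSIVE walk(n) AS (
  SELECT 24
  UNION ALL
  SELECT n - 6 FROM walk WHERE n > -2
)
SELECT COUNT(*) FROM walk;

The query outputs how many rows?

Base: n=24.
Iteration 1: 24 > -2 holds -> n = 24 - 6 = 18.
Iteration 2: 18 > -2 holds -> n = 18 - 6 = 12.
Iteration 3: 12 > -2 holds -> n = 12 - 6 = 6.
Iteration 4: 6 > -2 holds -> n = 6 - 6 = 0.
Iteration 5: 0 > -2 holds -> n = 0 - 6 = -6.
Iteration 6: -6 > -2 fails; recursion stops.
Total rows emitted: 6.

6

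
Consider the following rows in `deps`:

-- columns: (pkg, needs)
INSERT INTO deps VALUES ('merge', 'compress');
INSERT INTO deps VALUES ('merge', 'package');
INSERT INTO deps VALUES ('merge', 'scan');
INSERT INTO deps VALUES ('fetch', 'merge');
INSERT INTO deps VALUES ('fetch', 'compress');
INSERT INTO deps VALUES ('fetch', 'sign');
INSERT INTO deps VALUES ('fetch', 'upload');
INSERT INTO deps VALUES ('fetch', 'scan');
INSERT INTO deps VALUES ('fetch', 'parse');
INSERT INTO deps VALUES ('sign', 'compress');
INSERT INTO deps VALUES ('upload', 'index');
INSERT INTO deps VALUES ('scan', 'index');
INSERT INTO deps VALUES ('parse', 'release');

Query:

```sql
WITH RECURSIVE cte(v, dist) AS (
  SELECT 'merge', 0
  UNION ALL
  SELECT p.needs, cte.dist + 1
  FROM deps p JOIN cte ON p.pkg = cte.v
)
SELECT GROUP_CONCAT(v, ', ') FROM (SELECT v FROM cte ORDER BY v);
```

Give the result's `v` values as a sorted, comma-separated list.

Base: (merge, dist=0).
Iteration 1: edges from {merge} -> (compress, dist=1), (package, dist=1), (scan, dist=1).
Iteration 2: edges from {compress,package,scan} -> (index, dist=2).
Iteration 3: no outgoing edges from {index}; recursion stops.

compress, index, merge, package, scan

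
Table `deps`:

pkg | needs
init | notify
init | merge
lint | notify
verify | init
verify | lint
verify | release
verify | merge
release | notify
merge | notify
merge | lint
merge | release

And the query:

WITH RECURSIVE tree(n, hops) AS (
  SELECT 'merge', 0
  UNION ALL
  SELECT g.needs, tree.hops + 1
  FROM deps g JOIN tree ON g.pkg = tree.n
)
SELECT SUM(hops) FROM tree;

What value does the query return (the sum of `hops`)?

7

Base: (merge, hops=0).
Iteration 1: edges from {merge} -> (lint, hops=1), (notify, hops=1), (release, hops=1).
Iteration 2: edges from {lint,notify,release} -> (notify, hops=2) x2. [UNION ALL keeps all 2 new rows, including repeats]
Iteration 3: no outgoing edges from {notify}; recursion stops.
SUM(hops) = 0 + 1 + 1 + 1 + 2 + 2 = 7.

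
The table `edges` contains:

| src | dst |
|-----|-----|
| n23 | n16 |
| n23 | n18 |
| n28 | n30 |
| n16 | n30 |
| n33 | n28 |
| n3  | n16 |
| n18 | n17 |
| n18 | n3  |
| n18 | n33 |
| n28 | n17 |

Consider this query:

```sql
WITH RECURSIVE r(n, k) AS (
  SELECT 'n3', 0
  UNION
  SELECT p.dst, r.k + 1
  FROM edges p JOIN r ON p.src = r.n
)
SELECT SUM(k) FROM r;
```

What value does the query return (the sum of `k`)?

Base: (n3, k=0).
Iteration 1: edges from {n3} -> (n16, k=1).
Iteration 2: edges from {n16} -> (n30, k=2).
Iteration 3: no outgoing edges from {n30}; recursion stops.
SUM(k) = 0 + 1 + 2 = 3.

3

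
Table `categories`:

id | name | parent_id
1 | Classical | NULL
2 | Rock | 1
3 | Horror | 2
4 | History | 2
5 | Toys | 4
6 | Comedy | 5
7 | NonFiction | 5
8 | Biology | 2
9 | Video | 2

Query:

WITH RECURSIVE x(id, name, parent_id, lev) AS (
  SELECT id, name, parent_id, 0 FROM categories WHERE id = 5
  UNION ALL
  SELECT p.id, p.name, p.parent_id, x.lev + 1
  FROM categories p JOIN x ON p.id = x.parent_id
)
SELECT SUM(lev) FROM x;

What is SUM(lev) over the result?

Base: id=5 (Toys), parent_id=4, lev 0.
Iteration 1: join on id=4 -> History (id 4, parent_id=2, lev 1).
Iteration 2: join on id=2 -> Rock (id 2, parent_id=1, lev 2).
Iteration 3: join on id=1 -> Classical (id 1, parent_id=NULL, lev 3).
Iteration 4: parent_id is NULL; no match; recursion stops.
SUM(lev) = 0 + 1 + 2 + 3 = 6.

6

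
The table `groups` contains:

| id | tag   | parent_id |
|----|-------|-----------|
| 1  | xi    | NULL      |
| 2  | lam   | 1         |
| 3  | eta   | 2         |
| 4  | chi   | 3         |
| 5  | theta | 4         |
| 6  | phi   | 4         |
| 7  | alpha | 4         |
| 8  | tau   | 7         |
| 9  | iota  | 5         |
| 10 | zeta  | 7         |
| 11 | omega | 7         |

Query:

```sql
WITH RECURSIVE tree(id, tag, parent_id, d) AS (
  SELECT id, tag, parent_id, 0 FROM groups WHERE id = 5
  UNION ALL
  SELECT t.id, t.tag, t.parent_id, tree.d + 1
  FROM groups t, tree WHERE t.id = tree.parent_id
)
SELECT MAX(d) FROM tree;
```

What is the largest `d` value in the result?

Base: id=5 (theta), parent_id=4, d 0.
Iteration 1: join on id=4 -> chi (id 4, parent_id=3, d 1).
Iteration 2: join on id=3 -> eta (id 3, parent_id=2, d 2).
Iteration 3: join on id=2 -> lam (id 2, parent_id=1, d 3).
Iteration 4: join on id=1 -> xi (id 1, parent_id=NULL, d 4).
Iteration 5: parent_id is NULL; no match; recursion stops.
d values: 0, 1, 2, 3, 4; the maximum is 4.

4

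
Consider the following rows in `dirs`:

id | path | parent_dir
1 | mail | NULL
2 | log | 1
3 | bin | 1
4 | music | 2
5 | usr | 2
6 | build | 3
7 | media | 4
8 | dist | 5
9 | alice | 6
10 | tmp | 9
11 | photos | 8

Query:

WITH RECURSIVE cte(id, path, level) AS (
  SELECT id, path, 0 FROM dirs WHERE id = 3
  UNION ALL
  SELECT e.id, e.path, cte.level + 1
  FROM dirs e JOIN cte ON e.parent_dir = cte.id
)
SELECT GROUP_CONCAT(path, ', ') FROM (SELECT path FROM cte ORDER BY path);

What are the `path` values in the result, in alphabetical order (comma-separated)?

alice, bin, build, tmp

Base: id=3 (bin) at level 0.
Iteration 1: rows with parent_dir in {3} -> build (id 6, level 1).
Iteration 2: rows with parent_dir in {6} -> alice (id 9, level 2).
Iteration 3: rows with parent_dir in {9} -> tmp (id 10, level 3).
Iteration 4: no rows with parent_dir in {10}; recursion stops.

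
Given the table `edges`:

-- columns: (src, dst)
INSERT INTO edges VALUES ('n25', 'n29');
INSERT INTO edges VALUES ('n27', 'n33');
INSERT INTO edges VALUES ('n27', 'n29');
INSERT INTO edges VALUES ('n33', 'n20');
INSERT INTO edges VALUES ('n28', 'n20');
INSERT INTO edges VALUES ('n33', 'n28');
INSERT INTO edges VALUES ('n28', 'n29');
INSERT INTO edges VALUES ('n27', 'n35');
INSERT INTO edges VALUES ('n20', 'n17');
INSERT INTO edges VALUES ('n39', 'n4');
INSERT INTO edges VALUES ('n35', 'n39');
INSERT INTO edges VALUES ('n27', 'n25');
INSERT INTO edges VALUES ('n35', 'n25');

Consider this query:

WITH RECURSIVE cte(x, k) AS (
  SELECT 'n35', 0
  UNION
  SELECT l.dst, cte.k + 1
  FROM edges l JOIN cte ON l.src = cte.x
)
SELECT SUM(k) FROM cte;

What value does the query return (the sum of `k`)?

Base: (n35, k=0).
Iteration 1: edges from {n35} -> (n25, k=1), (n39, k=1).
Iteration 2: edges from {n25,n39} -> (n29, k=2), (n4, k=2).
Iteration 3: no outgoing edges from {n29,n4}; recursion stops.
SUM(k) = 0 + 1 + 1 + 2 + 2 = 6.

6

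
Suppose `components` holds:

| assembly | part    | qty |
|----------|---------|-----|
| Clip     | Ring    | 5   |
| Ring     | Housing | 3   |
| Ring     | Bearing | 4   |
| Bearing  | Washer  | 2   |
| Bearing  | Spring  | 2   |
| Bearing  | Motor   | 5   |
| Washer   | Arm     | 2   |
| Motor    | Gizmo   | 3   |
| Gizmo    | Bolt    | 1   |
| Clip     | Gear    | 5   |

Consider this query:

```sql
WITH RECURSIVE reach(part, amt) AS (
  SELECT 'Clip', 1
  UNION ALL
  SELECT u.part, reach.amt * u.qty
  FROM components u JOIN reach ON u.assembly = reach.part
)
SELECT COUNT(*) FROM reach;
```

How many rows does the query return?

Base: (Clip, amt=1).
Iteration 1: components of {Clip} -> Gear = 1*5 = 5, Ring = 1*5 = 5.
Iteration 2: components of {Gear,Ring} -> Bearing = 5*4 = 20, Housing = 5*3 = 15.
Iteration 3: components of {Bearing,Housing} -> Motor = 20*5 = 100, Spring = 20*2 = 40, Washer = 20*2 = 40.
Iteration 4: components of {Motor,Spring,Washer} -> Arm = 40*2 = 80, Gizmo = 100*3 = 300.
Iteration 5: components of {Arm,Gizmo} -> Bolt = 300*1 = 300.
Iteration 6: no further components; recursion stops.
Total rows emitted: 11.

11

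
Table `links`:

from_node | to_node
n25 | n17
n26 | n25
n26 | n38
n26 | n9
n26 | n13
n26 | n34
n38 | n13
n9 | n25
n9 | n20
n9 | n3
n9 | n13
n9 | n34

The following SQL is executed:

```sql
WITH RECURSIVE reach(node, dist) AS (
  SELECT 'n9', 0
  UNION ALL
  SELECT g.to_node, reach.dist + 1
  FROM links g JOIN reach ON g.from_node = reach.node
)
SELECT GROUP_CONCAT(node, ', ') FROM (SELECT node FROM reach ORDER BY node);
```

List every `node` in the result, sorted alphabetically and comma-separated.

n13, n17, n20, n25, n3, n34, n9

Base: (n9, dist=0).
Iteration 1: edges from {n9} -> (n13, dist=1), (n20, dist=1), (n25, dist=1), (n3, dist=1), (n34, dist=1).
Iteration 2: edges from {n13,n20,n25,n3,n34} -> (n17, dist=2).
Iteration 3: no outgoing edges from {n17}; recursion stops.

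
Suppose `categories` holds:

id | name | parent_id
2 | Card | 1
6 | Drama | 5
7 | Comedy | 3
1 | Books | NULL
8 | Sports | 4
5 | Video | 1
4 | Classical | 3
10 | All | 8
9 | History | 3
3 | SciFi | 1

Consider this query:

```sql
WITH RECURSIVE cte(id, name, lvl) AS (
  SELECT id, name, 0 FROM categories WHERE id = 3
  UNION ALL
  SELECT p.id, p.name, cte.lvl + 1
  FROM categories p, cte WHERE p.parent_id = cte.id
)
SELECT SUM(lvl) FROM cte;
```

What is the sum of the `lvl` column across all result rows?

8

Base: id=3 (SciFi) at lvl 0.
Iteration 1: rows with parent_id in {3} -> Classical (id 4, lvl 1), Comedy (id 7, lvl 1), History (id 9, lvl 1).
Iteration 2: rows with parent_id in {4,7,9} -> Sports (id 8, lvl 2).
Iteration 3: rows with parent_id in {8} -> All (id 10, lvl 3).
Iteration 4: no rows with parent_id in {10}; recursion stops.
SUM(lvl) = 0 + 1 + 1 + 1 + 2 + 3 = 8.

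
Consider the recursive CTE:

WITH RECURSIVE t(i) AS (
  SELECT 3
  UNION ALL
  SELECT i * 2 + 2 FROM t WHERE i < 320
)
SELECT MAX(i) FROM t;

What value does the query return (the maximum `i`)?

Base: i=3.
Iteration 1: 3 < 320 holds -> i = 3 * 2 + 2 = 8.
Iteration 2: 8 < 320 holds -> i = 8 * 2 + 2 = 18.
Iteration 3: 18 < 320 holds -> i = 18 * 2 + 2 = 38.
Iteration 4: 38 < 320 holds -> i = 38 * 2 + 2 = 78.
Iteration 5: 78 < 320 holds -> i = 78 * 2 + 2 = 158.
Iteration 6: 158 < 320 holds -> i = 158 * 2 + 2 = 318.
Iteration 7: 318 < 320 holds -> i = 318 * 2 + 2 = 638.
Iteration 8: 638 < 320 fails; recursion stops.
i values: 3, 8, 18, 38, 78, 158, 318, 638; the maximum is 638.

638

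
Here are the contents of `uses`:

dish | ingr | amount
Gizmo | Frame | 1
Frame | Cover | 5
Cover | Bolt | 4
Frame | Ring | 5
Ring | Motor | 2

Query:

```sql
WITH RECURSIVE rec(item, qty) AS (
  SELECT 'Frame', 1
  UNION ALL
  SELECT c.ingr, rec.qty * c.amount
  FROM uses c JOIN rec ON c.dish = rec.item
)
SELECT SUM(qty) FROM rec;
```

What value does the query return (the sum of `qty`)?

41

Base: (Frame, qty=1).
Iteration 1: components of {Frame} -> Cover = 1*5 = 5, Ring = 1*5 = 5.
Iteration 2: components of {Cover,Ring} -> Bolt = 5*4 = 20, Motor = 5*2 = 10.
Iteration 3: no further components; recursion stops.
SUM(qty) = 1 + 5 + 5 + 20 + 10 = 41.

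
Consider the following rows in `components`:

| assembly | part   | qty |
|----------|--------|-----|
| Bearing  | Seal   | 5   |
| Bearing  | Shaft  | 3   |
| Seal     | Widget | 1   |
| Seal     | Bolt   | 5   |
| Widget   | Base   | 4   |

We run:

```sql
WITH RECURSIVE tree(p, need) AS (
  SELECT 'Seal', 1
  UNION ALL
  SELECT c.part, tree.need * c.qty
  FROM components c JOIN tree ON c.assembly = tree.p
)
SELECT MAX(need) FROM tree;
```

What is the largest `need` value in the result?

Base: (Seal, need=1).
Iteration 1: components of {Seal} -> Bolt = 1*5 = 5, Widget = 1*1 = 1.
Iteration 2: components of {Bolt,Widget} -> Base = 1*4 = 4.
Iteration 3: no further components; recursion stops.
need values: 1, 1, 5, 4; the maximum is 5.

5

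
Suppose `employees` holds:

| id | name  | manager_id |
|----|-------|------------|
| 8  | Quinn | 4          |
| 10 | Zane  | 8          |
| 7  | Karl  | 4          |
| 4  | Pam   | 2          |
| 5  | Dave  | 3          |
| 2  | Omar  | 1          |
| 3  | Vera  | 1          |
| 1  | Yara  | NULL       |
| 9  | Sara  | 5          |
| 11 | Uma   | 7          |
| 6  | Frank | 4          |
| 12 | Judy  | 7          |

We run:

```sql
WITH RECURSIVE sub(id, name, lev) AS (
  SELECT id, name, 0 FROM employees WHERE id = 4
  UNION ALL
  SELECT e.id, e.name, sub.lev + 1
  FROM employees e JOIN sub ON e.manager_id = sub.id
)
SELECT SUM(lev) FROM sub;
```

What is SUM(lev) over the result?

9

Base: id=4 (Pam) at lev 0.
Iteration 1: rows with manager_id in {4} -> Frank (id 6, lev 1), Karl (id 7, lev 1), Quinn (id 8, lev 1).
Iteration 2: rows with manager_id in {6,7,8} -> Zane (id 10, lev 2), Uma (id 11, lev 2), Judy (id 12, lev 2).
Iteration 3: no rows with manager_id in {10,11,12}; recursion stops.
SUM(lev) = 0 + 1 + 1 + 1 + 2 + 2 + 2 = 9.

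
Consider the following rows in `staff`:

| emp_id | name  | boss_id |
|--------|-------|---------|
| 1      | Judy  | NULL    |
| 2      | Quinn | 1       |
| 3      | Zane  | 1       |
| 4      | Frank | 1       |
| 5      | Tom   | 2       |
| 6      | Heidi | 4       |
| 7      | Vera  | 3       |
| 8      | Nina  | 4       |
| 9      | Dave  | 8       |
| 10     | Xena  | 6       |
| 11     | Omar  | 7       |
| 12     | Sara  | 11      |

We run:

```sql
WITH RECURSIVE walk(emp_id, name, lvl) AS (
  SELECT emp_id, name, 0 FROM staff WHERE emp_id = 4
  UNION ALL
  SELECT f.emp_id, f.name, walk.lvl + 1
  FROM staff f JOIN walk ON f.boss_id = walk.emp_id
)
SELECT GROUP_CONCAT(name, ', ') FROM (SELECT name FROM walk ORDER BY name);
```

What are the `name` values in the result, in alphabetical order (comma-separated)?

Dave, Frank, Heidi, Nina, Xena

Base: emp_id=4 (Frank) at lvl 0.
Iteration 1: rows with boss_id in {4} -> Heidi (id 6, lvl 1), Nina (id 8, lvl 1).
Iteration 2: rows with boss_id in {6,8} -> Dave (id 9, lvl 2), Xena (id 10, lvl 2).
Iteration 3: no rows with boss_id in {9,10}; recursion stops.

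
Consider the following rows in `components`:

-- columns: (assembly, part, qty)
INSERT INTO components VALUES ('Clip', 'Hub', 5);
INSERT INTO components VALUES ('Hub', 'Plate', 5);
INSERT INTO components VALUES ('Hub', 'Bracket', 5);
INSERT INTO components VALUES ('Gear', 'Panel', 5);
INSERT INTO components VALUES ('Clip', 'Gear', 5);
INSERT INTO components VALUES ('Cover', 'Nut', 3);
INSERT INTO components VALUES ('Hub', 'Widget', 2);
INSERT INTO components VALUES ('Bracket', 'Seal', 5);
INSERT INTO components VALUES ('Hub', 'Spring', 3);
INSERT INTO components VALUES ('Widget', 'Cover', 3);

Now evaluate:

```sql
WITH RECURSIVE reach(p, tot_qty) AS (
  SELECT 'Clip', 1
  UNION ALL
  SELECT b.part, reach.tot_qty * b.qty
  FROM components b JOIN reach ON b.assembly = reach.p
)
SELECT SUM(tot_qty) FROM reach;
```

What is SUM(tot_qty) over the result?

356

Base: (Clip, tot_qty=1).
Iteration 1: components of {Clip} -> Gear = 1*5 = 5, Hub = 1*5 = 5.
Iteration 2: components of {Gear,Hub} -> Bracket = 5*5 = 25, Panel = 5*5 = 25, Plate = 5*5 = 25, Spring = 5*3 = 15, Widget = 5*2 = 10.
Iteration 3: components of {Bracket,Panel,Plate,Spring,Widget} -> Cover = 10*3 = 30, Seal = 25*5 = 125.
Iteration 4: components of {Cover,Seal} -> Nut = 30*3 = 90.
Iteration 5: no further components; recursion stops.
SUM(tot_qty) = 1 + 5 + 5 + 15 + 10 + 25 + 25 + 25 + 30 + 125 + 90 = 356.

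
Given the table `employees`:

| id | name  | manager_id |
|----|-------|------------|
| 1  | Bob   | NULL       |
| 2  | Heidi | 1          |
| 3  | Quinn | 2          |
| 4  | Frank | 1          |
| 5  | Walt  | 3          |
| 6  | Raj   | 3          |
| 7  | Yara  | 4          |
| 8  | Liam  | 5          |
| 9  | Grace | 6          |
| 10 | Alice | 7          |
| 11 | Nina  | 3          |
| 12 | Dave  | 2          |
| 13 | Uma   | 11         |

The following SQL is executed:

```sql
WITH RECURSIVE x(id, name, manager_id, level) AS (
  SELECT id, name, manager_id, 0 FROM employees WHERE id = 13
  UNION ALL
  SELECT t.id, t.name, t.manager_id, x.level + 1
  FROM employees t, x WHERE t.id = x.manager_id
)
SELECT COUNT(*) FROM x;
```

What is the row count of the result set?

Base: id=13 (Uma), manager_id=11, level 0.
Iteration 1: join on id=11 -> Nina (id 11, manager_id=3, level 1).
Iteration 2: join on id=3 -> Quinn (id 3, manager_id=2, level 2).
Iteration 3: join on id=2 -> Heidi (id 2, manager_id=1, level 3).
Iteration 4: join on id=1 -> Bob (id 1, manager_id=NULL, level 4).
Iteration 5: manager_id is NULL; no match; recursion stops.
Total rows emitted: 5.

5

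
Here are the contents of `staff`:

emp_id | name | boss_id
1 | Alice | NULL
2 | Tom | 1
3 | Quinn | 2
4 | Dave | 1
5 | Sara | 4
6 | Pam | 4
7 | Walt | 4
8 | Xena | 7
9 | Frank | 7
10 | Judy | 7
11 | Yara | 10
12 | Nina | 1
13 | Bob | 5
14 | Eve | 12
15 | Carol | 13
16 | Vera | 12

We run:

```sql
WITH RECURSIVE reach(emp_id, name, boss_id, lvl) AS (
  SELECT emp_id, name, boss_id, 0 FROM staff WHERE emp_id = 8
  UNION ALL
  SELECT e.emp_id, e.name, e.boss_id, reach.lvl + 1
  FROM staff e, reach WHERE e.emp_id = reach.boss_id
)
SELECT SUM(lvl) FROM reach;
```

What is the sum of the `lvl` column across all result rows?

Base: emp_id=8 (Xena), boss_id=7, lvl 0.
Iteration 1: join on emp_id=7 -> Walt (id 7, boss_id=4, lvl 1).
Iteration 2: join on emp_id=4 -> Dave (id 4, boss_id=1, lvl 2).
Iteration 3: join on emp_id=1 -> Alice (id 1, boss_id=NULL, lvl 3).
Iteration 4: boss_id is NULL; no match; recursion stops.
SUM(lvl) = 0 + 1 + 2 + 3 = 6.

6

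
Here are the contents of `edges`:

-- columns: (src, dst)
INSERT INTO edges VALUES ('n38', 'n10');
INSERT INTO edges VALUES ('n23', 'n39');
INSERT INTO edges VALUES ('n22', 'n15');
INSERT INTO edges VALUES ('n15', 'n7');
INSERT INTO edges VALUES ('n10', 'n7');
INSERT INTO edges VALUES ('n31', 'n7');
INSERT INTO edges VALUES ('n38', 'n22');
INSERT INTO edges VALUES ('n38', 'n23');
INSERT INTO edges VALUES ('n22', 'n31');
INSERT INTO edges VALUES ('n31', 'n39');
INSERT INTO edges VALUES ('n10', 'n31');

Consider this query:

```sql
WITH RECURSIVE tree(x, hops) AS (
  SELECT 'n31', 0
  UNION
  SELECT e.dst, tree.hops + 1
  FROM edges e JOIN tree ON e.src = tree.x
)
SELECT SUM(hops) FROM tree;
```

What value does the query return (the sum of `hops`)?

Base: (n31, hops=0).
Iteration 1: edges from {n31} -> (n39, hops=1), (n7, hops=1).
Iteration 2: no outgoing edges from {n39,n7}; recursion stops.
SUM(hops) = 0 + 1 + 1 = 2.

2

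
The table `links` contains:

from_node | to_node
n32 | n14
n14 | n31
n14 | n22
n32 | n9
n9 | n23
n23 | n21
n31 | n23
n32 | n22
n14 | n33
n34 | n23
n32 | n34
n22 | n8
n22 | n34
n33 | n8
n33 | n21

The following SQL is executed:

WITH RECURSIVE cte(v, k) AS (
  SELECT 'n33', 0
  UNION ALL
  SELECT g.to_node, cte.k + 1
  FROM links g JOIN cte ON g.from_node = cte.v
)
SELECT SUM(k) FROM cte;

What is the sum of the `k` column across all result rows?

2

Base: (n33, k=0).
Iteration 1: edges from {n33} -> (n21, k=1), (n8, k=1).
Iteration 2: no outgoing edges from {n21,n8}; recursion stops.
SUM(k) = 0 + 1 + 1 = 2.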